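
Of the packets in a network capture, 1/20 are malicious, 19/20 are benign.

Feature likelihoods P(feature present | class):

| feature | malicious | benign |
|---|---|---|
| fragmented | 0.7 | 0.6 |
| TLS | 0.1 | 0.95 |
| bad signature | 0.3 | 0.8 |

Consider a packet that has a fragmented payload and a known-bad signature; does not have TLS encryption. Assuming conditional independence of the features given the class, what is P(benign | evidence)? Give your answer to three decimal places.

malicious: 0.05 × 0.7 × (1−0.1) × 0.3 = 0.00945
benign: 0.95 × 0.6 × (1−0.95) × 0.8 = 0.0228
P(benign | x) = 0.0228 / 0.03225 ≈ 0.707

0.707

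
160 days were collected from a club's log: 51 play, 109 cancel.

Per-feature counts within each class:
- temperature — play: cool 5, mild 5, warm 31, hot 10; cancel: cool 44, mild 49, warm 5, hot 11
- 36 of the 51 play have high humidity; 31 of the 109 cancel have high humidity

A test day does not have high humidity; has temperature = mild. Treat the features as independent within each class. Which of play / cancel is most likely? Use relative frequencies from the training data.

cancel

play: (51/160) × (5/51) × (15/51) ≈ 0.00919118
cancel: (109/160) × (49/109) × (78/109) ≈ 0.219151
Highest score → cancel.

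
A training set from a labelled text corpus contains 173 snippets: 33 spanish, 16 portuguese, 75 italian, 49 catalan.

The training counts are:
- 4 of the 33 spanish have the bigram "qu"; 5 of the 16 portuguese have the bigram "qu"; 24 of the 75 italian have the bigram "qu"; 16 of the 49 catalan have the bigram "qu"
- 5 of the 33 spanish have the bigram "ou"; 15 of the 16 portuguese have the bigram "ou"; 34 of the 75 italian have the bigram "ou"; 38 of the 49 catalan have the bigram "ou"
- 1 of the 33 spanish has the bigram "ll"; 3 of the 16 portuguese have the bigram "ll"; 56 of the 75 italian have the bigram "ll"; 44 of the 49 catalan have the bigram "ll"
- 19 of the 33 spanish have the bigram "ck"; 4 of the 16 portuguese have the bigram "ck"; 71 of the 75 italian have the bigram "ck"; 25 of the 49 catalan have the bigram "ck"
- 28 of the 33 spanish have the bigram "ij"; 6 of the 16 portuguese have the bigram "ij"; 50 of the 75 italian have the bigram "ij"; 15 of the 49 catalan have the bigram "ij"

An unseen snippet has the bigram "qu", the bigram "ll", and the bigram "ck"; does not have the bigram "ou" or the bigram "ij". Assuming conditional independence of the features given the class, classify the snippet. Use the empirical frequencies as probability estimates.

italian

spanish: (33/173) × (4/33) × (28/33) × (1/33) × (19/33) × (5/33) ≈ 0.0000518609
portuguese: (16/173) × (5/16) × (1/16) × (3/16) × (4/16) × (10/16) ≈ 0.0000529207
italian: (75/173) × (24/75) × (41/75) × (56/75) × (71/75) × (25/75) ≈ 0.0178686
catalan: (49/173) × (16/49) × (11/49) × (44/49) × (25/49) × (34/49) ≈ 0.00660015
Highest score → italian.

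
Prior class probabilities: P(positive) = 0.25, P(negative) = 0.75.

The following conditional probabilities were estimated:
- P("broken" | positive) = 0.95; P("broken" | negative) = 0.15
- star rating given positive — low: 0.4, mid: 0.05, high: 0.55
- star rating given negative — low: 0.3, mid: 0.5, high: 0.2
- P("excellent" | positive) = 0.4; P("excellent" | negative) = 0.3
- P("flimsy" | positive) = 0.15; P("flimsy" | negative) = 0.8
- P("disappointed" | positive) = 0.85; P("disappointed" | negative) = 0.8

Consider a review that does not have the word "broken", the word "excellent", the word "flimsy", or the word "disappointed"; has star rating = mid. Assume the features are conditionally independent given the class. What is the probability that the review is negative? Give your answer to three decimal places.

0.995

positive: 0.25 × (1−0.95) × 0.05 × (1−0.4) × (1−0.15) × (1−0.85) = 0.0000478125
negative: 0.75 × (1−0.15) × 0.5 × (1−0.3) × (1−0.8) × (1−0.8) = 0.008925
P(negative | x) = 0.008925 / 0.0089728125 ≈ 0.995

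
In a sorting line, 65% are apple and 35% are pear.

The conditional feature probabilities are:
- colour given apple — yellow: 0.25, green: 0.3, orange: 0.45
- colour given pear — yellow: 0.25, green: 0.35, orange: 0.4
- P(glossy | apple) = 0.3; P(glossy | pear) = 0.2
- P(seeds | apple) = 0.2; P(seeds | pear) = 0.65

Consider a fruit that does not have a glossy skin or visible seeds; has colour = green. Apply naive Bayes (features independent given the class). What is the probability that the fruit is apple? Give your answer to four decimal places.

0.7610

apple: 0.65 × 0.3 × (1−0.3) × (1−0.2) = 0.1092
pear: 0.35 × 0.35 × (1−0.2) × (1−0.65) = 0.0343
P(apple | x) = 0.1092 / 0.1435 ≈ 0.7610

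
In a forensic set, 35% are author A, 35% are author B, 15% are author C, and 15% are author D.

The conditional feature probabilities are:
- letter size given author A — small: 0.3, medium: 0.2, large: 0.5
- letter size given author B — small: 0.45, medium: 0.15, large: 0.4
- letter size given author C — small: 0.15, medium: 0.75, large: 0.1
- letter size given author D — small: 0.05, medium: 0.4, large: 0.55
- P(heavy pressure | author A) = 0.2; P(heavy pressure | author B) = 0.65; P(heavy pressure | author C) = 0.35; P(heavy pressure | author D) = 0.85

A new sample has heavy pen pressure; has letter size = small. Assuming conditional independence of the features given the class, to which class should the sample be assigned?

author B

author A: 0.35 × 0.3 × 0.2 = 0.021
author B: 0.35 × 0.45 × 0.65 = 0.102375
author C: 0.15 × 0.15 × 0.35 = 0.007875
author D: 0.15 × 0.05 × 0.85 = 0.006375
Highest score → author B.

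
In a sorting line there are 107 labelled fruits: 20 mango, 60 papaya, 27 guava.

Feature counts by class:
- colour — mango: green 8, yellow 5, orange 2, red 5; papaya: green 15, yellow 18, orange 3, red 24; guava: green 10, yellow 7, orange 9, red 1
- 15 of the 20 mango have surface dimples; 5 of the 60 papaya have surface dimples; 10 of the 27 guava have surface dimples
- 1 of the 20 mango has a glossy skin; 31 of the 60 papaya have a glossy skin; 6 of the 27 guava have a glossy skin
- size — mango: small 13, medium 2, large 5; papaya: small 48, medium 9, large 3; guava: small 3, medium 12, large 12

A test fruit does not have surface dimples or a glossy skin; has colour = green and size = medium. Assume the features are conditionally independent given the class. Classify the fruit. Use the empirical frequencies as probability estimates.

mango: (20/107) × (8/20) × (5/20) × (19/20) × (2/20) ≈ 0.0017757
papaya: (60/107) × (15/60) × (55/60) × (29/60) × (9/60) ≈ 0.00931659
guava: (27/107) × (10/27) × (17/27) × (21/27) × (12/27) ≈ 0.0203411
Highest score → guava.

guava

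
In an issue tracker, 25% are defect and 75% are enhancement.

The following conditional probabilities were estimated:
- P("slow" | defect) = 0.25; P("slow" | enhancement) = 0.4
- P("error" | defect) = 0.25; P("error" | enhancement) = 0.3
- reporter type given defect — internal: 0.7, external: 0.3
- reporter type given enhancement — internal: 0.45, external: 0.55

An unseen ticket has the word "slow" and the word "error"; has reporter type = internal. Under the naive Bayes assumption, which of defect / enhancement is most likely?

defect: 0.25 × 0.25 × 0.25 × 0.7 = 0.0109375
enhancement: 0.75 × 0.4 × 0.3 × 0.45 = 0.0405
Highest score → enhancement.

enhancement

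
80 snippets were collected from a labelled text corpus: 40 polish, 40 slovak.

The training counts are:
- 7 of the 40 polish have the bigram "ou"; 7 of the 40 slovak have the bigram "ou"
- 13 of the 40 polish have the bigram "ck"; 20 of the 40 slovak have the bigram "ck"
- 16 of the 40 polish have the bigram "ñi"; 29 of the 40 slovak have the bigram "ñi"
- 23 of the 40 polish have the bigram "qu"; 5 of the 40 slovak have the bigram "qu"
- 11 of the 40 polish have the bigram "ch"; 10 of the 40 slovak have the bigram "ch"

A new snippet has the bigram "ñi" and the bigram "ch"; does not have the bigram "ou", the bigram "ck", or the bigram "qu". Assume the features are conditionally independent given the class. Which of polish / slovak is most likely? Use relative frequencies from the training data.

slovak

polish: (40/80) × (33/40) × (27/40) × (16/40) × (17/40) × (11/40) = 0.013016953125
slovak: (40/80) × (33/40) × (20/40) × (29/40) × (35/40) × (10/40) = 0.0327099609375
Highest score → slovak.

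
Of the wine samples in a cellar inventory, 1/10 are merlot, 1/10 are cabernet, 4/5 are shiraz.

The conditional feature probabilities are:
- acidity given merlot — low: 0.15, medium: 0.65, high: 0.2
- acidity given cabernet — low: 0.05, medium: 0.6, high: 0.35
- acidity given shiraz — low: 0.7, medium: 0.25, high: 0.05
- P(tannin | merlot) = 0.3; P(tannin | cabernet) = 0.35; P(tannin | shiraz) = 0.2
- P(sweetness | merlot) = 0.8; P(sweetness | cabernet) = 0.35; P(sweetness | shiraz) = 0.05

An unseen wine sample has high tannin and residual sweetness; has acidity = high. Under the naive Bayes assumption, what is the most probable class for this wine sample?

merlot: 0.1 × 0.2 × 0.3 × 0.8 = 0.0048
cabernet: 0.1 × 0.35 × 0.35 × 0.35 = 0.0042875
shiraz: 0.8 × 0.05 × 0.2 × 0.05 = 0.0004
Highest score → merlot.

merlot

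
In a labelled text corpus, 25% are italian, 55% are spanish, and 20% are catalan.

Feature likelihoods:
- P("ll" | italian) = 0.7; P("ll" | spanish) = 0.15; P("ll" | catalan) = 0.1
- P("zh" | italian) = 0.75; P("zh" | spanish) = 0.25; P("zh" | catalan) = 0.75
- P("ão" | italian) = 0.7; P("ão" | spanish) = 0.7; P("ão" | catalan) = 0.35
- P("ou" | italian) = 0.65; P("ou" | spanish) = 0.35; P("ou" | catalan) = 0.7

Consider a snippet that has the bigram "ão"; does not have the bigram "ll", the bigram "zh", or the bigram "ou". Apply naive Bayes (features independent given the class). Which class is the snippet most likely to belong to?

spanish

italian: 0.25 × (1−0.7) × (1−0.75) × 0.7 × (1−0.65) = 0.00459375
spanish: 0.55 × (1−0.15) × (1−0.25) × 0.7 × (1−0.35) = 0.159534375
catalan: 0.2 × (1−0.1) × (1−0.75) × 0.35 × (1−0.7) = 0.004725
Highest score → spanish.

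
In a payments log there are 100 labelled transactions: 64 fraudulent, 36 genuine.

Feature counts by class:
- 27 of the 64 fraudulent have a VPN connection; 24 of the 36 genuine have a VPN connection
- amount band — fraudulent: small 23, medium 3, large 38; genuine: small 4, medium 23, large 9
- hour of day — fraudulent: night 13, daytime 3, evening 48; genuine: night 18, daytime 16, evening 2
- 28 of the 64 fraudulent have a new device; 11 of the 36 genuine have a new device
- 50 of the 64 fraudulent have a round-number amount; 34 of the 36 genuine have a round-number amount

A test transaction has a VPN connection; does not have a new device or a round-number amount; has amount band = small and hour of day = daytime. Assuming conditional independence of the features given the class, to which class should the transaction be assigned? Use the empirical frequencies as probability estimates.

fraudulent: (64/100) × (27/64) × (23/64) × (3/64) × (36/64) × (14/64) = 0.00055965900421142578125
genuine: (36/100) × (24/36) × (4/36) × (16/36) × (25/36) × (2/36) ≈ 0.000457247
Highest score → fraudulent.

fraudulent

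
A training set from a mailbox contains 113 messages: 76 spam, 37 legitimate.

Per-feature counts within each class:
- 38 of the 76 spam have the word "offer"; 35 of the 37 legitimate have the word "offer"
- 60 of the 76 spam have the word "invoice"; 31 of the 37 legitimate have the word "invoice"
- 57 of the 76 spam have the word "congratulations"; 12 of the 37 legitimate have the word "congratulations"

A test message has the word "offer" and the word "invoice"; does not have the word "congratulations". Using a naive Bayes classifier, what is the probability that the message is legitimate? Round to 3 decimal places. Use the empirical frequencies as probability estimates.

0.725

spam: (76/113) × (38/76) × (60/76) × (19/76) ≈ 0.0663717
legitimate: (37/113) × (35/37) × (31/37) × (25/37) ≈ 0.175343
P(legitimate | x) = 0.175343 / 0.2417147 ≈ 0.725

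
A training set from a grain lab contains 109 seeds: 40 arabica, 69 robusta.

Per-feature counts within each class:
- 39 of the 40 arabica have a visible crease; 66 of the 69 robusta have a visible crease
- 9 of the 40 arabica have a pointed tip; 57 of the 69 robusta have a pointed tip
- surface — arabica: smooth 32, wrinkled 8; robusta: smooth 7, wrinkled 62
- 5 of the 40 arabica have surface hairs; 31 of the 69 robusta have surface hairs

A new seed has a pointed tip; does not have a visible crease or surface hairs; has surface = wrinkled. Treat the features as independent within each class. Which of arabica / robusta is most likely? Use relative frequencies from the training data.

robusta

arabica: (40/109) × (1/40) × (9/40) × (8/40) × (35/40) ≈ 0.000361239
robusta: (69/109) × (3/69) × (57/69) × (62/69) × (38/69) ≈ 0.0112512
Highest score → robusta.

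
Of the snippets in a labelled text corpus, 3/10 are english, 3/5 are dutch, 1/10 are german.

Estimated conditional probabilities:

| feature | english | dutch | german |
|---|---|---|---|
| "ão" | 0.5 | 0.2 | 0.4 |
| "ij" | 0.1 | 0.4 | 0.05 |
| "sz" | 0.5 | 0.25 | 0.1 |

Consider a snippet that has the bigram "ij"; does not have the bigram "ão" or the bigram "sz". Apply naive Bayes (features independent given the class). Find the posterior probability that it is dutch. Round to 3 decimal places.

english: 0.3 × (1−0.5) × 0.1 × (1−0.5) = 0.0075
dutch: 0.6 × (1−0.2) × 0.4 × (1−0.25) = 0.144
german: 0.1 × (1−0.4) × 0.05 × (1−0.1) = 0.0027
P(dutch | x) = 0.144 / 0.1542 ≈ 0.934

0.934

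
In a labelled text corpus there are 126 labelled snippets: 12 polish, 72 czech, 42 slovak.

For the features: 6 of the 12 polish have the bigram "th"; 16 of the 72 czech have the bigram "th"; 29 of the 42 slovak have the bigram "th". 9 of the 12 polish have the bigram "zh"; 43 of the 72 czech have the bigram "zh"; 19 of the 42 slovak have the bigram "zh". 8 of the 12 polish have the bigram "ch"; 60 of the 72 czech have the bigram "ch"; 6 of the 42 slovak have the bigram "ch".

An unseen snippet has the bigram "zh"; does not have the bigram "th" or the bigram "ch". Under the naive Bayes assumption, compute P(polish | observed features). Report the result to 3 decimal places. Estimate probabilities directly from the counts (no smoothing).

polish: (12/126) × (6/12) × (9/12) × (4/12) ≈ 0.0119048
czech: (72/126) × (56/72) × (43/72) × (12/72) ≈ 0.0442387
slovak: (42/126) × (13/42) × (19/42) × (36/42) ≈ 0.0400065
P(polish | x) = 0.0119048 / 0.09615 ≈ 0.124

0.124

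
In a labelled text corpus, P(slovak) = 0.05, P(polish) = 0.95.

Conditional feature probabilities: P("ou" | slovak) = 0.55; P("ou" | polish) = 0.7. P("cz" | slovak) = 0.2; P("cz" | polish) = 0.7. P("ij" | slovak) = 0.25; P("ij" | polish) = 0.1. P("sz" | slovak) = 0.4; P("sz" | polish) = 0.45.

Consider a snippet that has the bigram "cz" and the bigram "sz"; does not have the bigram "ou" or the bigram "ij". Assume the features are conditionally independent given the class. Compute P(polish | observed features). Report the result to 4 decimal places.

0.9836

slovak: 0.05 × (1−0.55) × 0.2 × (1−0.25) × 0.4 = 0.00135
polish: 0.95 × (1−0.7) × 0.7 × (1−0.1) × 0.45 = 0.0807975
P(polish | x) = 0.0807975 / 0.0821475 ≈ 0.9836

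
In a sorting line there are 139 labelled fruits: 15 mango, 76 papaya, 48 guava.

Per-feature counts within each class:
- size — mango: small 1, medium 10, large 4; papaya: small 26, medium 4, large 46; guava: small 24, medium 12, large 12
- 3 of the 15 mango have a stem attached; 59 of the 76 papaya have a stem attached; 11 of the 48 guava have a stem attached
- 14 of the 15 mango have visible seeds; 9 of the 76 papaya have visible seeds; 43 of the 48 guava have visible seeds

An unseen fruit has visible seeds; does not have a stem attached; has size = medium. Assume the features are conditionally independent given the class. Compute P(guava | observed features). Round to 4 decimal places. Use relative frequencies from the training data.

0.5225

mango: (15/139) × (10/15) × (12/15) × (14/15) ≈ 0.053717
papaya: (76/139) × (4/76) × (17/76) × (9/76) ≈ 0.000762271
guava: (48/139) × (12/48) × (37/48) × (43/48) ≈ 0.0596148
P(guava | x) = 0.0596148 / 0.114094071 ≈ 0.5225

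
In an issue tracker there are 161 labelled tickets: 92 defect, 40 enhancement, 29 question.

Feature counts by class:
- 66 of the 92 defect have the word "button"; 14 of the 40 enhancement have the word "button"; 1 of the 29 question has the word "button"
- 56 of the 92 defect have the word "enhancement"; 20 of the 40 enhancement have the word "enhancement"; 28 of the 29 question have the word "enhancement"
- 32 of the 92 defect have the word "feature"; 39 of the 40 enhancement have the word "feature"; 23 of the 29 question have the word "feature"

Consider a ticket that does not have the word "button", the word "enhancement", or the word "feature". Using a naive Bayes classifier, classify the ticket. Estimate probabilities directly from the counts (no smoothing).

defect: (92/161) × (26/92) × (36/92) × (60/92) ≈ 0.0412122
enhancement: (40/161) × (26/40) × (20/40) × (1/40) ≈ 0.00201863
question: (29/161) × (28/29) × (1/29) × (6/29) ≈ 0.00124076
Highest score → defect.

defect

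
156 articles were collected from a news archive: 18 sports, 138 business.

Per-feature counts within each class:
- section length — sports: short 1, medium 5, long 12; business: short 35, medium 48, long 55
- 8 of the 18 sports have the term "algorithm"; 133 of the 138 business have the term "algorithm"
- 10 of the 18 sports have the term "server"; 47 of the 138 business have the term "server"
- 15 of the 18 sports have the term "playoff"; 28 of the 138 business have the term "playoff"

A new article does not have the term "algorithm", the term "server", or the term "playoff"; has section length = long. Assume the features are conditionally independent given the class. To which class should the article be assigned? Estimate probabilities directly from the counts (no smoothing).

business

sports: (18/156) × (12/18) × (10/18) × (8/18) × (3/18) ≈ 0.00316556
business: (138/156) × (55/138) × (5/138) × (91/138) × (110/138) ≈ 0.00671436
Highest score → business.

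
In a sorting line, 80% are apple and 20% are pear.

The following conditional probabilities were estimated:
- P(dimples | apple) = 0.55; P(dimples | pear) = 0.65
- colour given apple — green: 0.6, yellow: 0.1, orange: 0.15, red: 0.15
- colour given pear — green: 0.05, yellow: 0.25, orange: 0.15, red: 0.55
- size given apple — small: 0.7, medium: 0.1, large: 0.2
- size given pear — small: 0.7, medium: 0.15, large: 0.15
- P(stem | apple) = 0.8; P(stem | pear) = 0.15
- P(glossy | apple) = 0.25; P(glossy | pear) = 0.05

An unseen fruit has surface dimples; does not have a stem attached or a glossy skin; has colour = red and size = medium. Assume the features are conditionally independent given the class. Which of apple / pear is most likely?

apple: 0.8 × 0.55 × 0.15 × 0.1 × (1−0.8) × (1−0.25) = 0.00099
pear: 0.2 × 0.65 × 0.55 × 0.15 × (1−0.15) × (1−0.05) = 0.0086604375
Highest score → pear.

pear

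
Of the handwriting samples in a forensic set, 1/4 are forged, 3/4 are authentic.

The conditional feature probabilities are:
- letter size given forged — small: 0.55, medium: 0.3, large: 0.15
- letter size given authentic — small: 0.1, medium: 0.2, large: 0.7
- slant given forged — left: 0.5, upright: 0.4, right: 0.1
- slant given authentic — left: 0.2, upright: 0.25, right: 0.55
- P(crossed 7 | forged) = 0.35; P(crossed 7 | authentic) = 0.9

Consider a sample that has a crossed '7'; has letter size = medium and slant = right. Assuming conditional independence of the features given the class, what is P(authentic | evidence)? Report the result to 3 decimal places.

forged: 0.25 × 0.3 × 0.1 × 0.35 = 0.002625
authentic: 0.75 × 0.2 × 0.55 × 0.9 = 0.07425
P(authentic | x) = 0.07425 / 0.076875 ≈ 0.966

0.966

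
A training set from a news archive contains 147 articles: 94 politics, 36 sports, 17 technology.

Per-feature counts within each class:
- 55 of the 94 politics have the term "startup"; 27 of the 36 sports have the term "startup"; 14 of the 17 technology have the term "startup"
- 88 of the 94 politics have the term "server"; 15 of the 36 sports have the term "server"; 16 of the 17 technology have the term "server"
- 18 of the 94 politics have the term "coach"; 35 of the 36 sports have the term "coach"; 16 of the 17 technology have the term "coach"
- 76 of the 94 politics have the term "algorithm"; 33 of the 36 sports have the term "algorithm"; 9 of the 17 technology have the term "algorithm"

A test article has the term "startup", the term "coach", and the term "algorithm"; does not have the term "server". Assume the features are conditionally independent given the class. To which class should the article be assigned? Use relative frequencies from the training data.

sports

politics: (94/147) × (55/94) × (6/94) × (18/94) × (76/94) ≈ 0.00369742
sports: (36/147) × (27/36) × (21/36) × (35/36) × (33/36) ≈ 0.0954861
technology: (17/147) × (14/17) × (1/17) × (16/17) × (9/17) ≈ 0.00279143
Highest score → sports.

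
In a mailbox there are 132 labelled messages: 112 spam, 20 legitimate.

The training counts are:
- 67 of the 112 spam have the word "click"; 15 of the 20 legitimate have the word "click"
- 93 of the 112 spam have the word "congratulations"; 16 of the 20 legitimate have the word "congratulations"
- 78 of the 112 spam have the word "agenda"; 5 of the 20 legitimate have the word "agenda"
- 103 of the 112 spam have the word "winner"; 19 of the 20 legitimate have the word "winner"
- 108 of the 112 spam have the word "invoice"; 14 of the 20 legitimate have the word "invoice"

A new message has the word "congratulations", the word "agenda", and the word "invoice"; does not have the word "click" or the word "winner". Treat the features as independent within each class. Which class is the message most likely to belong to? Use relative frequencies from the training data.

spam

spam: (112/132) × (45/112) × (93/112) × (78/112) × (9/112) × (108/112) ≈ 0.015276
legitimate: (20/132) × (5/20) × (16/20) × (5/20) × (1/20) × (14/20) ≈ 0.000265152
Highest score → spam.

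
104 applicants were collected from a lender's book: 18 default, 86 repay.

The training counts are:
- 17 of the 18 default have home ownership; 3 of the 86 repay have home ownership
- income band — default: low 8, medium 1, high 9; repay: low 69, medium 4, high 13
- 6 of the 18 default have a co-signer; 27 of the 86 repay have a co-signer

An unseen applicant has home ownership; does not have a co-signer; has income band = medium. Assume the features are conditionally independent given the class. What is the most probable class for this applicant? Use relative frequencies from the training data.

default

default: (18/104) × (17/18) × (1/18) × (12/18) ≈ 0.00605413
repay: (86/104) × (3/86) × (4/86) × (59/86) ≈ 0.000920456
Highest score → default.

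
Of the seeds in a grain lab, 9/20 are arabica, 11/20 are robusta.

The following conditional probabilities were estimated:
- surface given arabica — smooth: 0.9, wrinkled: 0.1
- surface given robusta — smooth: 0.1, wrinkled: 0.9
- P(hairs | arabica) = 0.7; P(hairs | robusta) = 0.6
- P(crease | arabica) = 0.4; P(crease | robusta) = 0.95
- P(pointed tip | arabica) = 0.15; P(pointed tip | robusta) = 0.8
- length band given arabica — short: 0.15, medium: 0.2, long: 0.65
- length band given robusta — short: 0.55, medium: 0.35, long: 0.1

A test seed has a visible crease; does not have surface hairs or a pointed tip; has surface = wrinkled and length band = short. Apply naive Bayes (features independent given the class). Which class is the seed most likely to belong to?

robusta

arabica: 0.45 × 0.1 × (1−0.7) × 0.4 × (1−0.15) × 0.15 = 0.0006885
robusta: 0.55 × 0.9 × (1−0.6) × 0.95 × (1−0.8) × 0.55 = 0.020691
Highest score → robusta.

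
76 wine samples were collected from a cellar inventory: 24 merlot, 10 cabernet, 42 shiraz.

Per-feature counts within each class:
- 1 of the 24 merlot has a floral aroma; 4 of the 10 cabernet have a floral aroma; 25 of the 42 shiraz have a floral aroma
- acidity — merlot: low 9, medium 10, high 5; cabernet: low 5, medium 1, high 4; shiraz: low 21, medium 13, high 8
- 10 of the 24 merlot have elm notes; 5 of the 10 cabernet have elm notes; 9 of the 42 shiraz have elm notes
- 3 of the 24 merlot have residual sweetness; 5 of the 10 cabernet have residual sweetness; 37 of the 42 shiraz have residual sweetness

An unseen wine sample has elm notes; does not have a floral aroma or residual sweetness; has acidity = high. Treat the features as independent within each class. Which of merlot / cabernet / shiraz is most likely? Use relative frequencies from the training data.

merlot: (24/76) × (23/24) × (5/24) × (10/24) × (21/24) ≈ 0.0229863
cabernet: (10/76) × (6/10) × (4/10) × (5/10) × (5/10) ≈ 0.00789474
shiraz: (42/76) × (17/42) × (8/42) × (9/42) × (5/42) ≈ 0.0010869
Highest score → merlot.

merlot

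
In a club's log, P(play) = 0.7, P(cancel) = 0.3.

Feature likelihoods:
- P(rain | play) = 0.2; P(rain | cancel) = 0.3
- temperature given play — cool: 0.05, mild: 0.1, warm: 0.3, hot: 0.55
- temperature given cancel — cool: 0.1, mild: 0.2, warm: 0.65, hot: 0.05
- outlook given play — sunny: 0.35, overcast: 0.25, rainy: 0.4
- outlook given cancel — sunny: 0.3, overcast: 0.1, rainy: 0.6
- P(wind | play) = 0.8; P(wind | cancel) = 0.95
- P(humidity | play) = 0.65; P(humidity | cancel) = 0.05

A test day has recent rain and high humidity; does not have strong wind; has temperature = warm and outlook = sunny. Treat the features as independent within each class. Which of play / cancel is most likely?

play: 0.7 × 0.2 × 0.3 × 0.35 × (1−0.8) × 0.65 = 0.001911
cancel: 0.3 × 0.3 × 0.65 × 0.3 × (1−0.95) × 0.05 = 0.000043875
Highest score → play.

play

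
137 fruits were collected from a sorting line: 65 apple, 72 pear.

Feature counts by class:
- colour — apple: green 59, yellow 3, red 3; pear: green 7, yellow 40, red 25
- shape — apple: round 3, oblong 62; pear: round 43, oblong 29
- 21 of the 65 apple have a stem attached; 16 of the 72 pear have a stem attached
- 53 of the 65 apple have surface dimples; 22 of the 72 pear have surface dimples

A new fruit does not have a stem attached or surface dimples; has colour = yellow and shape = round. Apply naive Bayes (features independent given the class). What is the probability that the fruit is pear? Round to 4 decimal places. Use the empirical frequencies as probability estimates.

0.9987

apple: (65/137) × (3/65) × (3/65) × (44/65) × (12/65) ≈ 0.000126304
pear: (72/137) × (40/72) × (43/72) × (56/72) × (50/72) ≈ 0.0941821
P(pear | x) = 0.0941821 / 0.094308404 ≈ 0.9987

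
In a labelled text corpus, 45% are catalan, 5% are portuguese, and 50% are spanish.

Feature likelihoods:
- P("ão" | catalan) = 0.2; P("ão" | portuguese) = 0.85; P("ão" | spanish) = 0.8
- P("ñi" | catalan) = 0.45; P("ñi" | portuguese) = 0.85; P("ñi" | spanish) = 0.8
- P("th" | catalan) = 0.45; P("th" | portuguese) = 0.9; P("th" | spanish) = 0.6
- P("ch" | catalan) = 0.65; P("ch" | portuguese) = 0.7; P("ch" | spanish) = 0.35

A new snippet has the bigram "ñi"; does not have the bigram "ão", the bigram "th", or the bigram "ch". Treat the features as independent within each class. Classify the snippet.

catalan

catalan: 0.45 × (1−0.2) × 0.45 × (1−0.45) × (1−0.65) = 0.031185
portuguese: 0.05 × (1−0.85) × 0.85 × (1−0.9) × (1−0.7) = 0.00019125
spanish: 0.5 × (1−0.8) × 0.8 × (1−0.6) × (1−0.35) = 0.0208
Highest score → catalan.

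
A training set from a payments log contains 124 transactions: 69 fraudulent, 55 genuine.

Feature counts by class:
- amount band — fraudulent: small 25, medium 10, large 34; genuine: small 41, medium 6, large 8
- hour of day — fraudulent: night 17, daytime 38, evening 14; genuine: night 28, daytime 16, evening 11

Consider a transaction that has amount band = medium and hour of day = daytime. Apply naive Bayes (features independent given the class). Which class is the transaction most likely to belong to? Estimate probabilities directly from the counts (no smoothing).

fraudulent: (69/124) × (10/69) × (38/69) ≈ 0.0444133
genuine: (55/124) × (6/55) × (16/55) ≈ 0.0140762
Highest score → fraudulent.

fraudulent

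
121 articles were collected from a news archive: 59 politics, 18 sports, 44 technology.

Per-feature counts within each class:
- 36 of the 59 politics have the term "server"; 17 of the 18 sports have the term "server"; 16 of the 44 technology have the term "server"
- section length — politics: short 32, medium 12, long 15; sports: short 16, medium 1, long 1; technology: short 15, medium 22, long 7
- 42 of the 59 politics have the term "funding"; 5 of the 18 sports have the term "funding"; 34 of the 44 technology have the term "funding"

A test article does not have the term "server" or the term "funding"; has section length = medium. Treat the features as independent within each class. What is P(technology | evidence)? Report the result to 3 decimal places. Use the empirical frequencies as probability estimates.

politics: (59/121) × (23/59) × (12/59) × (17/59) ≈ 0.0111396
sports: (18/121) × (1/18) × (1/18) × (13/18) ≈ 0.000331599
technology: (44/121) × (28/44) × (22/44) × (10/44) ≈ 0.026296
P(technology | x) = 0.026296 / 0.037767199 ≈ 0.696

0.696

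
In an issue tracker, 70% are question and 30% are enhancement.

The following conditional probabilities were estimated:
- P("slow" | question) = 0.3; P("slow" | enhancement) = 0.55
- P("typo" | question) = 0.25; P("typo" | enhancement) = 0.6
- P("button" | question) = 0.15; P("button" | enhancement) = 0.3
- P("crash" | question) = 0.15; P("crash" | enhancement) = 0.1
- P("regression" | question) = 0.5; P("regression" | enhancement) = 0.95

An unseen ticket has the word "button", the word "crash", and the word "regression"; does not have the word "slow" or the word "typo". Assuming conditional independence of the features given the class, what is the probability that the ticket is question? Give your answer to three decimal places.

question: 0.7 × (1−0.3) × (1−0.25) × 0.15 × 0.15 × 0.5 = 0.004134375
enhancement: 0.3 × (1−0.55) × (1−0.6) × 0.3 × 0.1 × 0.95 = 0.001539
P(question | x) = 0.004134375 / 0.005673375 ≈ 0.729

0.729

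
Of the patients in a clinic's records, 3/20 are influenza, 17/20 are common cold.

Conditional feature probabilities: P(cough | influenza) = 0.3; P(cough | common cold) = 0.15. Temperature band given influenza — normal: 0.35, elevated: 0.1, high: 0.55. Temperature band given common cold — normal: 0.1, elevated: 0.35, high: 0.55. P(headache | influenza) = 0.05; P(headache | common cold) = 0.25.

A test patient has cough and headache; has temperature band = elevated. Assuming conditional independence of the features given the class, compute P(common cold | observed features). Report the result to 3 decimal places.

influenza: 0.15 × 0.3 × 0.1 × 0.05 = 0.000225
common cold: 0.85 × 0.15 × 0.35 × 0.25 = 0.01115625
P(common cold | x) = 0.01115625 / 0.01138125 ≈ 0.980

0.980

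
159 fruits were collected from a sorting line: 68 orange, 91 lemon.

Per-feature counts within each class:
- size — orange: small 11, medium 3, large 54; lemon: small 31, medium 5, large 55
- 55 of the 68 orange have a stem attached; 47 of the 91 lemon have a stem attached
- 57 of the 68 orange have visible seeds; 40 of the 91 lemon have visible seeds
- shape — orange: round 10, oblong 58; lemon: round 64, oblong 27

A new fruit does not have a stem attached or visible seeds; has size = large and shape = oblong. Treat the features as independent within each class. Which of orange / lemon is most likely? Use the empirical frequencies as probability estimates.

lemon

orange: (68/159) × (54/68) × (13/68) × (11/68) × (58/68) ≈ 0.00895847
lemon: (91/159) × (55/91) × (44/91) × (51/91) × (27/91) ≈ 0.0278117
Highest score → lemon.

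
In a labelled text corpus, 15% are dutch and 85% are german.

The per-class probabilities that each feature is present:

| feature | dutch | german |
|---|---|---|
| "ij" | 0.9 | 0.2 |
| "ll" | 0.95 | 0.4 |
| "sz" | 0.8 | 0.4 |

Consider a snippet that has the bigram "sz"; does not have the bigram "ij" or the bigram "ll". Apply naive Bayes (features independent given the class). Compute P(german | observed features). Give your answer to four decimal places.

0.9963

dutch: 0.15 × (1−0.9) × (1−0.95) × 0.8 = 0.0006
german: 0.85 × (1−0.2) × (1−0.4) × 0.4 = 0.1632
P(german | x) = 0.1632 / 0.1638 ≈ 0.9963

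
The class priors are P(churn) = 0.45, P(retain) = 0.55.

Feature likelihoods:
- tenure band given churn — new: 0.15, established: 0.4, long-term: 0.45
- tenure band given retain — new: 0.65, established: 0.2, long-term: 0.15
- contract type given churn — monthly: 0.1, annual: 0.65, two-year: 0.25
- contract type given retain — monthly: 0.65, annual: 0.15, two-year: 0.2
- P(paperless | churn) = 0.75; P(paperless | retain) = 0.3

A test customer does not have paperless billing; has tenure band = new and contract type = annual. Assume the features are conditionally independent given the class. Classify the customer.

churn: 0.45 × 0.15 × 0.65 × (1−0.75) = 0.01096875
retain: 0.55 × 0.65 × 0.15 × (1−0.3) = 0.0375375
Highest score → retain.

retain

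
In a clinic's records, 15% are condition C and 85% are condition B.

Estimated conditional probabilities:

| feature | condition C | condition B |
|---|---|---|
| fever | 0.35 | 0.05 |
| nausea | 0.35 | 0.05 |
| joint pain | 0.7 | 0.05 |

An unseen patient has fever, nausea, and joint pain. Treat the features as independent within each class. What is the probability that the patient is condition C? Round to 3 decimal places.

0.992

condition C: 0.15 × 0.35 × 0.35 × 0.7 = 0.0128625
condition B: 0.85 × 0.05 × 0.05 × 0.05 = 0.00010625
P(condition C | x) = 0.0128625 / 0.01296875 ≈ 0.992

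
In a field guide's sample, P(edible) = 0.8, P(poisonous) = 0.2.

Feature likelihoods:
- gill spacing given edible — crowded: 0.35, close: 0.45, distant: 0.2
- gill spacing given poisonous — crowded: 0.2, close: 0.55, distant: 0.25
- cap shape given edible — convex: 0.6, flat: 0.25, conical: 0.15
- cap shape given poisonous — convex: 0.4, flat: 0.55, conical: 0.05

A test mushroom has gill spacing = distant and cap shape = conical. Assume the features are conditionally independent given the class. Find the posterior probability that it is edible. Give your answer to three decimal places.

0.906

edible: 0.8 × 0.2 × 0.15 = 0.024
poisonous: 0.2 × 0.25 × 0.05 = 0.0025
P(edible | x) = 0.024 / 0.0265 ≈ 0.906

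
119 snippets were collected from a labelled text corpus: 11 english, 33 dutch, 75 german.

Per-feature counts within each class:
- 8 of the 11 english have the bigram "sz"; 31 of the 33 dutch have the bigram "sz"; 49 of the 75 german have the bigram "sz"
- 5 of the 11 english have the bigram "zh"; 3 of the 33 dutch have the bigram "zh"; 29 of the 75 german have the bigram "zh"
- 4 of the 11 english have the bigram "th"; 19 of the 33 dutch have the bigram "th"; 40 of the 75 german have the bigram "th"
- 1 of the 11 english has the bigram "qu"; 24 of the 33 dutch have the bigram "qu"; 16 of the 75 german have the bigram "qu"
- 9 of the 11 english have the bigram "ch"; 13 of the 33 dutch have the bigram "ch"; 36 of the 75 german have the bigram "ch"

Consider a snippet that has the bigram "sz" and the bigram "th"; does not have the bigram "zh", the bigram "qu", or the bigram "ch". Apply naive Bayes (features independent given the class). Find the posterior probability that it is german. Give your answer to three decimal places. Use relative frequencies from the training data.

0.690

english: (11/119) × (8/11) × (6/11) × (4/11) × (10/11) × (2/11) ≈ 0.00220401
dutch: (33/119) × (31/33) × (30/33) × (19/33) × (9/33) × (20/33) ≈ 0.0225375
german: (75/119) × (49/75) × (46/75) × (40/75) × (59/75) × (39/75) ≈ 0.0550983
P(german | x) = 0.0550983 / 0.07983981 ≈ 0.690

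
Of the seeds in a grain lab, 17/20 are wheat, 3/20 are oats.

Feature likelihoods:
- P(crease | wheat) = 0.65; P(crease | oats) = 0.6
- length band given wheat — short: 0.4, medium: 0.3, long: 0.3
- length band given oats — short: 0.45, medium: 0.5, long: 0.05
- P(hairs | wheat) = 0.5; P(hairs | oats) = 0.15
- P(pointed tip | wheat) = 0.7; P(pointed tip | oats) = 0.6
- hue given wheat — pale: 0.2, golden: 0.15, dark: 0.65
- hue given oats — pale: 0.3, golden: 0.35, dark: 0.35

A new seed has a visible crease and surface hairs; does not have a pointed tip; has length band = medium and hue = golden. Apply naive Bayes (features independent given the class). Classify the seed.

wheat: 0.85 × 0.65 × 0.3 × 0.5 × (1−0.7) × 0.15 = 0.003729375
oats: 0.15 × 0.6 × 0.5 × 0.15 × (1−0.6) × 0.35 = 0.000945
Highest score → wheat.

wheat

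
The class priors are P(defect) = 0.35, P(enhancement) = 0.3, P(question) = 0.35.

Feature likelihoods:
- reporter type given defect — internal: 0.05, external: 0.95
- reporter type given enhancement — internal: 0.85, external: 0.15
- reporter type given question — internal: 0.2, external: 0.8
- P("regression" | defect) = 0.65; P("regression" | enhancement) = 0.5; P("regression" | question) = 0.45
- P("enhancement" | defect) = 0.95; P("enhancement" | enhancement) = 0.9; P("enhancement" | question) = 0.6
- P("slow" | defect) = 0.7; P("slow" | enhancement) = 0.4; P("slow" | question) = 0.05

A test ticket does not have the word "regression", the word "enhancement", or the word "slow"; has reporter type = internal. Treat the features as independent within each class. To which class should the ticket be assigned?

defect: 0.35 × 0.05 × (1−0.65) × (1−0.95) × (1−0.7) = 0.000091875
enhancement: 0.3 × 0.85 × (1−0.5) × (1−0.9) × (1−0.4) = 0.00765
question: 0.35 × 0.2 × (1−0.45) × (1−0.6) × (1−0.05) = 0.01463
Highest score → question.

question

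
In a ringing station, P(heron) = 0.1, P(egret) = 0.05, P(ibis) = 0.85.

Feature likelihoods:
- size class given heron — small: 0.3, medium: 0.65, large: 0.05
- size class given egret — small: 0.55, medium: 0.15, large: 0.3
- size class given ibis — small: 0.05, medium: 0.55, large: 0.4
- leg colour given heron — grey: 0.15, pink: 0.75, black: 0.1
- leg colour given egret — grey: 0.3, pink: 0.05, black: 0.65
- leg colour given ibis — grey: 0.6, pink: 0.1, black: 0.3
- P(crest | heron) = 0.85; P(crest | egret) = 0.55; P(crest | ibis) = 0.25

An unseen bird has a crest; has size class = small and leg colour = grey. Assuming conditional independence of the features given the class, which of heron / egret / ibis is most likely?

heron: 0.1 × 0.3 × 0.15 × 0.85 = 0.003825
egret: 0.05 × 0.55 × 0.3 × 0.55 = 0.0045375
ibis: 0.85 × 0.05 × 0.6 × 0.25 = 0.006375
Highest score → ibis.

ibis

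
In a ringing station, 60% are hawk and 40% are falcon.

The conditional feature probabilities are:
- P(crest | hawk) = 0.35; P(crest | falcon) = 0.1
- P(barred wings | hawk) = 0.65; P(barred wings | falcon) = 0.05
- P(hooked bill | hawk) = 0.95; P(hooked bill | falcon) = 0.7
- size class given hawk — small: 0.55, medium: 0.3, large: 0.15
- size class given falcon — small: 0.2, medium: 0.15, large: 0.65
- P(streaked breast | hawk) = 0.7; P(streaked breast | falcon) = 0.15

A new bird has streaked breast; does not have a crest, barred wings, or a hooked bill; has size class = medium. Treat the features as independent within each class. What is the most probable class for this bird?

falcon

hawk: 0.6 × (1−0.35) × (1−0.65) × (1−0.95) × 0.3 × 0.7 = 0.00143325
falcon: 0.4 × (1−0.1) × (1−0.05) × (1−0.7) × 0.15 × 0.15 = 0.0023085
Highest score → falcon.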